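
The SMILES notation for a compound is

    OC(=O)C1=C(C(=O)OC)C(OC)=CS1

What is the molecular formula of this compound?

Walk through each heavy atom and fill implicit hydrogens from standard valence (C 4, N 3, O 2, S 2, halogen 1):
  atom 1: O, bond orders sum to 1 (valence 2) → 1 H
  atom 2: C, bond orders sum to 4 (valence 4) → 0 H
  atom 3: O, bond orders sum to 2 (valence 2) → 0 H
  atom 4: C, bond orders sum to 4 (valence 4) → 0 H
  atom 5: C, bond orders sum to 4 (valence 4) → 0 H
  atom 6: C, bond orders sum to 4 (valence 4) → 0 H
  atom 7: O, bond orders sum to 2 (valence 2) → 0 H
  atom 8: O, bond orders sum to 2 (valence 2) → 0 H
  atom 9: C, bond orders sum to 1 (valence 4) → 3 H
  atom 10: C, bond orders sum to 4 (valence 4) → 0 H
  atom 11: O, bond orders sum to 2 (valence 2) → 0 H
  atom 12: C, bond orders sum to 1 (valence 4) → 3 H
  atom 13: C, bond orders sum to 3 (valence 4) → 1 H
  atom 14: S, bond orders sum to 2 (valence 2) → 0 H
Totals → C:8, H:8, O:5, S:1.

C8H8O5S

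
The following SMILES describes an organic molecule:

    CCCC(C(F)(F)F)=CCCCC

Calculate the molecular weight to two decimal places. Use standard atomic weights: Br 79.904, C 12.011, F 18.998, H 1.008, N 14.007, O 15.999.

First, the molecular formula is C10H17F3 (counting implicit H from valence).
  C: 10 × 12.011 = 120.110
  F: 3 × 18.998 = 56.994
  H: 17 × 1.008 = 17.136
Sum: 10×12.011 + 3×18.998 + 17×1.008 = 194.240 → 194.24 g/mol.

194.24 g/mol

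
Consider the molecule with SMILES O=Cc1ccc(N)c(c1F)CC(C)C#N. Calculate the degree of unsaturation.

Molecular formula: C11H11FN2O.
DoU = (2C + 2 + N − H − X) / 2, where X is the halogen count and O/S are ignored.
    = (2·11 + 2 + 2 − 11 − 1) / 2 = 14 / 2 = 7.

7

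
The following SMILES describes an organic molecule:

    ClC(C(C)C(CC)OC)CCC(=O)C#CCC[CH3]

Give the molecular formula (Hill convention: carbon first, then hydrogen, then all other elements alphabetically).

C15H25ClO2

Walk through each heavy atom and fill implicit hydrogens from standard valence (C 4, N 3, O 2, S 2, halogen 1):
  atom 1: Cl (halogen, monovalent) → 0 H
  atom 2: C, bond orders sum to 3 (valence 4) → 1 H
  atom 3: C, bond orders sum to 3 (valence 4) → 1 H
  atom 4: C, bond orders sum to 1 (valence 4) → 3 H
  atom 5: C, bond orders sum to 3 (valence 4) → 1 H
  atom 6: C, bond orders sum to 2 (valence 4) → 2 H
  atom 7: C, bond orders sum to 1 (valence 4) → 3 H
  atom 8: O, bond orders sum to 2 (valence 2) → 0 H
  atom 9: C, bond orders sum to 1 (valence 4) → 3 H
  atom 10: C, bond orders sum to 2 (valence 4) → 2 H
  atom 11: C, bond orders sum to 2 (valence 4) → 2 H
  atom 12: C, bond orders sum to 4 (valence 4) → 0 H
  atom 13: O, bond orders sum to 2 (valence 2) → 0 H
  atom 14: C, bond orders sum to 4 (valence 4) → 0 H
  atom 15: C, bond orders sum to 4 (valence 4) → 0 H
  atom 16: C, bond orders sum to 2 (valence 4) → 2 H
  atom 17: C, bond orders sum to 2 (valence 4) → 2 H
  atom 18: C with explicit H count 3
Totals → C:15, H:25, Cl:1, O:2.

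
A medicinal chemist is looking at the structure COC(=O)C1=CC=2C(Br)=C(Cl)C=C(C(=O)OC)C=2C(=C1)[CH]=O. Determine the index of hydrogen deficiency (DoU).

Molecular formula: C15H10BrClO5.
DoU = (2C + 2 + N − H − X) / 2, where X is the halogen count and O/S are ignored.
    = (2·15 + 2 + 0 − 10 − 2) / 2 = 20 / 2 = 10.

10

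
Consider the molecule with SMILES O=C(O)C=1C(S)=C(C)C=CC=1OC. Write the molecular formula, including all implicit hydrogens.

C9H10O3S

Walk through each heavy atom and fill implicit hydrogens from standard valence (C 4, N 3, O 2, S 2, halogen 1):
  atom 1: O, bond orders sum to 2 (valence 2) → 0 H
  atom 2: C, bond orders sum to 4 (valence 4) → 0 H
  atom 3: O, bond orders sum to 1 (valence 2) → 1 H
  atom 4: C, bond orders sum to 4 (valence 4) → 0 H
  atom 5: C, bond orders sum to 4 (valence 4) → 0 H
  atom 6: S, bond orders sum to 1 (valence 2) → 1 H
  atom 7: C, bond orders sum to 4 (valence 4) → 0 H
  atom 8: C, bond orders sum to 1 (valence 4) → 3 H
  atom 9: C, bond orders sum to 3 (valence 4) → 1 H
  atom 10: C, bond orders sum to 3 (valence 4) → 1 H
  atom 11: C, bond orders sum to 4 (valence 4) → 0 H
  atom 12: O, bond orders sum to 2 (valence 2) → 0 H
  atom 13: C, bond orders sum to 1 (valence 4) → 3 H
Totals → C:9, H:10, O:3, S:1.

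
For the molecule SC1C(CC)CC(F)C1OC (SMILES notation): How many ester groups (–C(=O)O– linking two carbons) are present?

0

Scan the SMILES for the ester motif — none present.
Groups that are present: 1 ether, 1 thiol.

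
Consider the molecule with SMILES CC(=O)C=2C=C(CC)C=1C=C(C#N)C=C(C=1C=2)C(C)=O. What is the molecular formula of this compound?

Walk through each heavy atom and fill implicit hydrogens from standard valence (C 4, N 3, O 2, S 2, halogen 1):
  atom 1: C, bond orders sum to 1 (valence 4) → 3 H
  atom 2: C, bond orders sum to 4 (valence 4) → 0 H
  atom 3: O, bond orders sum to 2 (valence 2) → 0 H
  atom 4: C, bond orders sum to 4 (valence 4) → 0 H
  atom 5: C, bond orders sum to 3 (valence 4) → 1 H
  atom 6: C, bond orders sum to 4 (valence 4) → 0 H
  atom 7: C, bond orders sum to 2 (valence 4) → 2 H
  atom 8: C, bond orders sum to 1 (valence 4) → 3 H
  atom 9: C, bond orders sum to 4 (valence 4) → 0 H
  atom 10: C, bond orders sum to 3 (valence 4) → 1 H
  atom 11: C, bond orders sum to 4 (valence 4) → 0 H
  atom 12: C, bond orders sum to 4 (valence 4) → 0 H
  atom 13: N, bond orders sum to 3 (valence 3) → 0 H
  atom 14: C, bond orders sum to 3 (valence 4) → 1 H
  atom 15: C, bond orders sum to 4 (valence 4) → 0 H
  atom 16: C, bond orders sum to 4 (valence 4) → 0 H
  atom 17: C, bond orders sum to 3 (valence 4) → 1 H
  atom 18: C, bond orders sum to 4 (valence 4) → 0 H
  atom 19: C, bond orders sum to 1 (valence 4) → 3 H
  atom 20: O, bond orders sum to 2 (valence 2) → 0 H
Totals → C:17, H:15, N:1, O:2.
In Hill order: C17H15NO2.

C17H15NO2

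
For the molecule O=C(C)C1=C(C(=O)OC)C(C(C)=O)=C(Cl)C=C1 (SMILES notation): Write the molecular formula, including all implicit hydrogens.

C12H11ClO4

Walk through each heavy atom and fill implicit hydrogens from standard valence (C 4, N 3, O 2, S 2, halogen 1):
  atom 1: O, bond orders sum to 2 (valence 2) → 0 H
  atom 2: C, bond orders sum to 4 (valence 4) → 0 H
  atom 3: C, bond orders sum to 1 (valence 4) → 3 H
  atom 4: C, bond orders sum to 4 (valence 4) → 0 H
  atom 5: C, bond orders sum to 4 (valence 4) → 0 H
  atom 6: C, bond orders sum to 4 (valence 4) → 0 H
  atom 7: O, bond orders sum to 2 (valence 2) → 0 H
  atom 8: O, bond orders sum to 2 (valence 2) → 0 H
  atom 9: C, bond orders sum to 1 (valence 4) → 3 H
  atom 10: C, bond orders sum to 4 (valence 4) → 0 H
  atom 11: C, bond orders sum to 4 (valence 4) → 0 H
  atom 12: C, bond orders sum to 1 (valence 4) → 3 H
  atom 13: O, bond orders sum to 2 (valence 2) → 0 H
  atom 14: C, bond orders sum to 4 (valence 4) → 0 H
  atom 15: Cl (halogen, monovalent) → 0 H
  atom 16: C, bond orders sum to 3 (valence 4) → 1 H
  atom 17: C, bond orders sum to 3 (valence 4) → 1 H
Totals → C:12, H:11, Cl:1, O:4.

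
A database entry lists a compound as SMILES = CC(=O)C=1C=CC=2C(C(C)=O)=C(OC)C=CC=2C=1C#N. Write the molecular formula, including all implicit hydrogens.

Walk through each heavy atom and fill implicit hydrogens from standard valence (C 4, N 3, O 2, S 2, halogen 1):
  atom 1: C, bond orders sum to 1 (valence 4) → 3 H
  atom 2: C, bond orders sum to 4 (valence 4) → 0 H
  atom 3: O, bond orders sum to 2 (valence 2) → 0 H
  atom 4: C, bond orders sum to 4 (valence 4) → 0 H
  atom 5: C, bond orders sum to 3 (valence 4) → 1 H
  atom 6: C, bond orders sum to 3 (valence 4) → 1 H
  atom 7: C, bond orders sum to 4 (valence 4) → 0 H
  atom 8: C, bond orders sum to 4 (valence 4) → 0 H
  atom 9: C, bond orders sum to 4 (valence 4) → 0 H
  atom 10: C, bond orders sum to 1 (valence 4) → 3 H
  atom 11: O, bond orders sum to 2 (valence 2) → 0 H
  atom 12: C, bond orders sum to 4 (valence 4) → 0 H
  atom 13: O, bond orders sum to 2 (valence 2) → 0 H
  atom 14: C, bond orders sum to 1 (valence 4) → 3 H
  atom 15: C, bond orders sum to 3 (valence 4) → 1 H
  atom 16: C, bond orders sum to 3 (valence 4) → 1 H
  atom 17: C, bond orders sum to 4 (valence 4) → 0 H
  atom 18: C, bond orders sum to 4 (valence 4) → 0 H
  atom 19: C, bond orders sum to 4 (valence 4) → 0 H
  atom 20: N, bond orders sum to 3 (valence 3) → 0 H
Totals → C:16, H:13, N:1, O:3.

C16H13NO3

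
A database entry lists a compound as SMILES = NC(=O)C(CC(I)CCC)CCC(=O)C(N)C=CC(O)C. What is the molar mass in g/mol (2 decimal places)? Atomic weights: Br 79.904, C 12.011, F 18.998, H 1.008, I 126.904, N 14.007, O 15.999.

First, the molecular formula is C15H27IN2O3 (counting implicit H from valence).
  C: 15 × 12.011 = 180.165
  H: 27 × 1.008 = 27.216
  I: 1 × 126.904 = 126.904
  N: 2 × 14.007 = 28.014
  O: 3 × 15.999 = 47.997
Sum: 15×12.011 + 27×1.008 + 1×126.904 + 2×14.007 + 3×15.999 = 410.296 → 410.30 g/mol.

410.30 g/mol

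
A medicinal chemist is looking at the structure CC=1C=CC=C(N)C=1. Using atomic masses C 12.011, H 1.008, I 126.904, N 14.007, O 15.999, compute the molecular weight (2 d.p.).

107.16 g/mol

First, the molecular formula is C7H9N (counting implicit H from valence).
  C: 7 × 12.011 = 84.077
  H: 9 × 1.008 = 9.072
  N: 1 × 14.007 = 14.007
Sum: 7×12.011 + 9×1.008 + 1×14.007 = 107.156 → 107.16 g/mol.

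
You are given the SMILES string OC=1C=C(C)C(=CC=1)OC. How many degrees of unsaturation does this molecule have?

Degree of unsaturation = (number of rings) + (number of π bonds).
Ring closures in the SMILES: 1.
π bonds: 3 double bonds (each 1 DoU) → 3 DoU from unsaturation.
Total DoU = 1 + 3 = 4.

4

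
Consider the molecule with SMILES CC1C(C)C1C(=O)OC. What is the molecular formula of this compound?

Walk through each heavy atom and fill implicit hydrogens from standard valence (C 4, N 3, O 2, S 2, halogen 1):
  atom 1: C, bond orders sum to 1 (valence 4) → 3 H
  atom 2: C, bond orders sum to 3 (valence 4) → 1 H
  atom 3: C, bond orders sum to 3 (valence 4) → 1 H
  atom 4: C, bond orders sum to 1 (valence 4) → 3 H
  atom 5: C, bond orders sum to 3 (valence 4) → 1 H
  atom 6: C, bond orders sum to 4 (valence 4) → 0 H
  atom 7: O, bond orders sum to 2 (valence 2) → 0 H
  atom 8: O, bond orders sum to 2 (valence 2) → 0 H
  atom 9: C, bond orders sum to 1 (valence 4) → 3 H
Totals → C:7, H:12, O:2.
In Hill order: C7H12O2.

C7H12O2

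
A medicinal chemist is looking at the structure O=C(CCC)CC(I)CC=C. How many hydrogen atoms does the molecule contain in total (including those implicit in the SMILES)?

Walk through each heavy atom and fill implicit hydrogens from standard valence (C 4, N 3, O 2, S 2, halogen 1):
  atom 1: O, bond orders sum to 2 (valence 2) → 0 H
  atom 2: C, bond orders sum to 4 (valence 4) → 0 H
  atom 3: C, bond orders sum to 2 (valence 4) → 2 H
  atom 4: C, bond orders sum to 2 (valence 4) → 2 H
  atom 5: C, bond orders sum to 1 (valence 4) → 3 H
  atom 6: C, bond orders sum to 2 (valence 4) → 2 H
  atom 7: C, bond orders sum to 3 (valence 4) → 1 H
  atom 8: I (halogen, monovalent) → 0 H
  atom 9: C, bond orders sum to 2 (valence 4) → 2 H
  atom 10: C, bond orders sum to 3 (valence 4) → 1 H
  atom 11: C, bond orders sum to 2 (valence 4) → 2 H
Total hydrogens: 15.

15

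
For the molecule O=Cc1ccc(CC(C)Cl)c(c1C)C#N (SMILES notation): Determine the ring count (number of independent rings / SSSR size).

1

In SMILES, each pair of matching ring-closure digits denotes one ring-closing bond; the number of such bonds equals the number of independent rings.
Ring-closure bonds here: 1.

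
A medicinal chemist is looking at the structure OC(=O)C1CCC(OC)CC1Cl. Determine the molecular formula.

Walk through each heavy atom and fill implicit hydrogens from standard valence (C 4, N 3, O 2, S 2, halogen 1):
  atom 1: O, bond orders sum to 1 (valence 2) → 1 H
  atom 2: C, bond orders sum to 4 (valence 4) → 0 H
  atom 3: O, bond orders sum to 2 (valence 2) → 0 H
  atom 4: C, bond orders sum to 3 (valence 4) → 1 H
  atom 5: C, bond orders sum to 2 (valence 4) → 2 H
  atom 6: C, bond orders sum to 2 (valence 4) → 2 H
  atom 7: C, bond orders sum to 3 (valence 4) → 1 H
  atom 8: O, bond orders sum to 2 (valence 2) → 0 H
  atom 9: C, bond orders sum to 1 (valence 4) → 3 H
  atom 10: C, bond orders sum to 2 (valence 4) → 2 H
  atom 11: C, bond orders sum to 3 (valence 4) → 1 H
  atom 12: Cl (halogen, monovalent) → 0 H
Totals → C:8, H:13, Cl:1, O:3.
In Hill order: C8H13ClO3.

C8H13ClO3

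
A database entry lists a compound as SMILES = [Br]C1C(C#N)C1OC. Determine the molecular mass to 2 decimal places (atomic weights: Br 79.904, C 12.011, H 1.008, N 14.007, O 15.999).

First, the molecular formula is C5H6BrNO (counting implicit H from valence).
  Br: 1 × 79.904 = 79.904
  C: 5 × 12.011 = 60.055
  H: 6 × 1.008 = 6.048
  N: 1 × 14.007 = 14.007
  O: 1 × 15.999 = 15.999
Sum: 1×79.904 + 5×12.011 + 6×1.008 + 1×14.007 + 1×15.999 = 176.013 → 176.01 g/mol.

176.01 g/mol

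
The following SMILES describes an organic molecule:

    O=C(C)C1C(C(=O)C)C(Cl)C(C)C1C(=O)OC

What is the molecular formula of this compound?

Walk through each heavy atom and fill implicit hydrogens from standard valence (C 4, N 3, O 2, S 2, halogen 1):
  atom 1: O, bond orders sum to 2 (valence 2) → 0 H
  atom 2: C, bond orders sum to 4 (valence 4) → 0 H
  atom 3: C, bond orders sum to 1 (valence 4) → 3 H
  atom 4: C, bond orders sum to 3 (valence 4) → 1 H
  atom 5: C, bond orders sum to 3 (valence 4) → 1 H
  atom 6: C, bond orders sum to 4 (valence 4) → 0 H
  atom 7: O, bond orders sum to 2 (valence 2) → 0 H
  atom 8: C, bond orders sum to 1 (valence 4) → 3 H
  atom 9: C, bond orders sum to 3 (valence 4) → 1 H
  atom 10: Cl (halogen, monovalent) → 0 H
  atom 11: C, bond orders sum to 3 (valence 4) → 1 H
  atom 12: C, bond orders sum to 1 (valence 4) → 3 H
  atom 13: C, bond orders sum to 3 (valence 4) → 1 H
  atom 14: C, bond orders sum to 4 (valence 4) → 0 H
  atom 15: O, bond orders sum to 2 (valence 2) → 0 H
  atom 16: O, bond orders sum to 2 (valence 2) → 0 H
  atom 17: C, bond orders sum to 1 (valence 4) → 3 H
Totals → C:12, H:17, Cl:1, O:4.
In Hill order: C12H17ClO4.

C12H17ClO4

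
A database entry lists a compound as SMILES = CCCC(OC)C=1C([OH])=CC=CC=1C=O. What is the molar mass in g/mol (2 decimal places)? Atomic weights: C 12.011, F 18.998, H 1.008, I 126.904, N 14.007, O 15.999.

First, the molecular formula is C12H16O3 (counting implicit H from valence).
  C: 12 × 12.011 = 144.132
  H: 16 × 1.008 = 16.128
  O: 3 × 15.999 = 47.997
Sum: 12×12.011 + 16×1.008 + 3×15.999 = 208.257 → 208.26 g/mol.

208.26 g/mol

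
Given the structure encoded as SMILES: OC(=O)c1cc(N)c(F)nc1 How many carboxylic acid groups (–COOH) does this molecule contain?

The carboxylic acid motif appears at heavy-atom position 2 in the SMILES.
Other groups present: 1 primary amine.
Carboxylic acid count: 1.

1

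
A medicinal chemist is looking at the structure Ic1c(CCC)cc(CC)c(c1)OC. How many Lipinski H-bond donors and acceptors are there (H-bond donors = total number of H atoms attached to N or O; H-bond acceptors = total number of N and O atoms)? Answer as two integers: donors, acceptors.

Donors: find every N or O and count the H atoms it carries.
  atom 13 (O): bond orders sum to 2 → 0 H
Lipinski HBD = 0.
Acceptors: N atoms = 0, O atoms = 1 → HBA = 1.

0, 1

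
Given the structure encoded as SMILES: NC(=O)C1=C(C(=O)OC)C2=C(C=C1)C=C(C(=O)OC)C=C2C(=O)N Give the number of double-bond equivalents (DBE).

Degree of unsaturation = (number of rings) + (number of π bonds).
Ring closures in the SMILES: 2.
π bonds: 9 double bonds (each 1 DoU) → 9 DoU from unsaturation.
Total DoU = 2 + 9 = 11.

11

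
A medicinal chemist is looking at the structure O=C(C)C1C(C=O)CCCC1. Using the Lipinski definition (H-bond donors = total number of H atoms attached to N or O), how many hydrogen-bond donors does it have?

0

Donors: find every N or O and count the H atoms it carries.
  atom 1 (O): bond orders sum to 2 → 0 H
  atom 7 (O): bond orders sum to 2 → 0 H
Lipinski HBD = 0.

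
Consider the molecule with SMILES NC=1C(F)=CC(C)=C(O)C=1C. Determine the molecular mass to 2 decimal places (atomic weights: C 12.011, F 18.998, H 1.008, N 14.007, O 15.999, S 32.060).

First, the molecular formula is C8H10FNO (counting implicit H from valence).
  C: 8 × 12.011 = 96.088
  F: 1 × 18.998 = 18.998
  H: 10 × 1.008 = 10.080
  N: 1 × 14.007 = 14.007
  O: 1 × 15.999 = 15.999
Sum: 8×12.011 + 1×18.998 + 10×1.008 + 1×14.007 + 1×15.999 = 155.172 → 155.17 g/mol.

155.17 g/mol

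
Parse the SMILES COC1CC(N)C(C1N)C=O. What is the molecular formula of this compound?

C7H14N2O2

Walk through each heavy atom and fill implicit hydrogens from standard valence (C 4, N 3, O 2, S 2, halogen 1):
  atom 1: C, bond orders sum to 1 (valence 4) → 3 H
  atom 2: O, bond orders sum to 2 (valence 2) → 0 H
  atom 3: C, bond orders sum to 3 (valence 4) → 1 H
  atom 4: C, bond orders sum to 2 (valence 4) → 2 H
  atom 5: C, bond orders sum to 3 (valence 4) → 1 H
  atom 6: N, bond orders sum to 1 (valence 3) → 2 H
  atom 7: C, bond orders sum to 3 (valence 4) → 1 H
  atom 8: C, bond orders sum to 3 (valence 4) → 1 H
  atom 9: N, bond orders sum to 1 (valence 3) → 2 H
  atom 10: C, bond orders sum to 3 (valence 4) → 1 H
  atom 11: O, bond orders sum to 2 (valence 2) → 0 H
Totals → C:7, H:14, N:2, O:2.
In Hill order: C7H14N2O2.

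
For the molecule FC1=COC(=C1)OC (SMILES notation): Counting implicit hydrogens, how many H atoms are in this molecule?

Walk through each heavy atom and fill implicit hydrogens from standard valence (C 4, N 3, O 2, S 2, halogen 1):
  atom 1: F (halogen, monovalent) → 0 H
  atom 2: C, bond orders sum to 4 (valence 4) → 0 H
  atom 3: C, bond orders sum to 3 (valence 4) → 1 H
  atom 4: O, bond orders sum to 2 (valence 2) → 0 H
  atom 5: C, bond orders sum to 4 (valence 4) → 0 H
  atom 6: C, bond orders sum to 3 (valence 4) → 1 H
  atom 7: O, bond orders sum to 2 (valence 2) → 0 H
  atom 8: C, bond orders sum to 1 (valence 4) → 3 H
Total hydrogens: 5.

5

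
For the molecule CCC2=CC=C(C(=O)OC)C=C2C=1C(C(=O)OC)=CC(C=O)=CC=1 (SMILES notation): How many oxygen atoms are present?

Scan the SMILES for O atoms (remember two-letter symbols like Cl and Br are single atoms).
Oxygen count: 5.

5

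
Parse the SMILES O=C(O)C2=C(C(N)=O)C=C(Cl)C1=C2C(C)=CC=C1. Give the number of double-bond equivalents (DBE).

9

Degree of unsaturation = (number of rings) + (number of π bonds).
Ring closures in the SMILES: 2.
π bonds: 7 double bonds (each 1 DoU) → 7 DoU from unsaturation.
Total DoU = 2 + 7 = 9.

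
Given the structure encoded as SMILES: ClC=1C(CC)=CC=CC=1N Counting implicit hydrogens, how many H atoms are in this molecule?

Walk through each heavy atom and fill implicit hydrogens from standard valence (C 4, N 3, O 2, S 2, halogen 1):
  atom 1: Cl (halogen, monovalent) → 0 H
  atom 2: C, bond orders sum to 4 (valence 4) → 0 H
  atom 3: C, bond orders sum to 4 (valence 4) → 0 H
  atom 4: C, bond orders sum to 2 (valence 4) → 2 H
  atom 5: C, bond orders sum to 1 (valence 4) → 3 H
  atom 6: C, bond orders sum to 3 (valence 4) → 1 H
  atom 7: C, bond orders sum to 3 (valence 4) → 1 H
  atom 8: C, bond orders sum to 3 (valence 4) → 1 H
  atom 9: C, bond orders sum to 4 (valence 4) → 0 H
  atom 10: N, bond orders sum to 1 (valence 3) → 2 H
Total hydrogens: 10.

10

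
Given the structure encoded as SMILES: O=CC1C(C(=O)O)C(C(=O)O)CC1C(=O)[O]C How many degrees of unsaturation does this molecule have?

5

Degree of unsaturation = (number of rings) + (number of π bonds).
Ring closures in the SMILES: 1.
π bonds: 4 double bonds (each 1 DoU) → 4 DoU from unsaturation.
Total DoU = 1 + 4 = 5.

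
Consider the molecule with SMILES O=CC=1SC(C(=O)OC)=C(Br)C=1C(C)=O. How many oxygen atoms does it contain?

Scan the SMILES for O atoms (remember two-letter symbols like Cl and Br are single atoms).
Oxygen count: 4.

4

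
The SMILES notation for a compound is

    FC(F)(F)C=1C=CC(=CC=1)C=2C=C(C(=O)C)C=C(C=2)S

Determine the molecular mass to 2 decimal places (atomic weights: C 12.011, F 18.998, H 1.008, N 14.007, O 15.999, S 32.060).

296.31 g/mol

First, the molecular formula is C15H11F3OS (counting implicit H from valence).
  C: 15 × 12.011 = 180.165
  F: 3 × 18.998 = 56.994
  H: 11 × 1.008 = 11.088
  O: 1 × 15.999 = 15.999
  S: 1 × 32.060 = 32.060
Sum: 15×12.011 + 3×18.998 + 11×1.008 + 1×15.999 + 1×32.060 = 296.306 → 296.31 g/mol.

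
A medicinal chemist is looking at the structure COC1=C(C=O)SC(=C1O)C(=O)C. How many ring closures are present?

1

In SMILES, each pair of matching ring-closure digits denotes one ring-closing bond; the number of such bonds equals the number of independent rings.
Ring-closure bonds here: 1.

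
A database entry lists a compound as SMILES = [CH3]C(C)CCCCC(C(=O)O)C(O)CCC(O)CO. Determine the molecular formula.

Walk through each heavy atom and fill implicit hydrogens from standard valence (C 4, N 3, O 2, S 2, halogen 1):
  atom 1: C with explicit H count 3
  atom 2: C, bond orders sum to 3 (valence 4) → 1 H
  atom 3: C, bond orders sum to 1 (valence 4) → 3 H
  atom 4: C, bond orders sum to 2 (valence 4) → 2 H
  atom 5: C, bond orders sum to 2 (valence 4) → 2 H
  atom 6: C, bond orders sum to 2 (valence 4) → 2 H
  atom 7: C, bond orders sum to 2 (valence 4) → 2 H
  atom 8: C, bond orders sum to 3 (valence 4) → 1 H
  atom 9: C, bond orders sum to 4 (valence 4) → 0 H
  atom 10: O, bond orders sum to 2 (valence 2) → 0 H
  atom 11: O, bond orders sum to 1 (valence 2) → 1 H
  atom 12: C, bond orders sum to 3 (valence 4) → 1 H
  atom 13: O, bond orders sum to 1 (valence 2) → 1 H
  atom 14: C, bond orders sum to 2 (valence 4) → 2 H
  atom 15: C, bond orders sum to 2 (valence 4) → 2 H
  atom 16: C, bond orders sum to 3 (valence 4) → 1 H
  atom 17: O, bond orders sum to 1 (valence 2) → 1 H
  atom 18: C, bond orders sum to 2 (valence 4) → 2 H
  atom 19: O, bond orders sum to 1 (valence 2) → 1 H
Totals → C:14, H:28, O:5.

C14H28O5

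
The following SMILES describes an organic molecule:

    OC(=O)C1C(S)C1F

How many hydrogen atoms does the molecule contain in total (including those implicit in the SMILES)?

5

Walk through each heavy atom and fill implicit hydrogens from standard valence (C 4, N 3, O 2, S 2, halogen 1):
  atom 1: O, bond orders sum to 1 (valence 2) → 1 H
  atom 2: C, bond orders sum to 4 (valence 4) → 0 H
  atom 3: O, bond orders sum to 2 (valence 2) → 0 H
  atom 4: C, bond orders sum to 3 (valence 4) → 1 H
  atom 5: C, bond orders sum to 3 (valence 4) → 1 H
  atom 6: S, bond orders sum to 1 (valence 2) → 1 H
  atom 7: C, bond orders sum to 3 (valence 4) → 1 H
  atom 8: F (halogen, monovalent) → 0 H
Total hydrogens: 5.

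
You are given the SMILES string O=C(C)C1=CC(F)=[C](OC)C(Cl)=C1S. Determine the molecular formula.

Walk through each heavy atom and fill implicit hydrogens from standard valence (C 4, N 3, O 2, S 2, halogen 1):
  atom 1: O, bond orders sum to 2 (valence 2) → 0 H
  atom 2: C, bond orders sum to 4 (valence 4) → 0 H
  atom 3: C, bond orders sum to 1 (valence 4) → 3 H
  atom 4: C, bond orders sum to 4 (valence 4) → 0 H
  atom 5: C, bond orders sum to 3 (valence 4) → 1 H
  atom 6: C, bond orders sum to 4 (valence 4) → 0 H
  atom 7: F (halogen, monovalent) → 0 H
  atom 8: C with explicit H count 0
  atom 9: O, bond orders sum to 2 (valence 2) → 0 H
  atom 10: C, bond orders sum to 1 (valence 4) → 3 H
  atom 11: C, bond orders sum to 4 (valence 4) → 0 H
  atom 12: Cl (halogen, monovalent) → 0 H
  atom 13: C, bond orders sum to 4 (valence 4) → 0 H
  atom 14: S, bond orders sum to 1 (valence 2) → 1 H
Totals → C:9, H:8, Cl:1, F:1, O:2, S:1.
In Hill order: C9H8ClFO2S.

C9H8ClFO2S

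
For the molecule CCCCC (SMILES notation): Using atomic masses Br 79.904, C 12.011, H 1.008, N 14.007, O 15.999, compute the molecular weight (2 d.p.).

72.15 g/mol

First, the molecular formula is C5H12 (counting implicit H from valence).
  C: 5 × 12.011 = 60.055
  H: 12 × 1.008 = 12.096
Sum: 5×12.011 + 12×1.008 = 72.151 → 72.15 g/mol.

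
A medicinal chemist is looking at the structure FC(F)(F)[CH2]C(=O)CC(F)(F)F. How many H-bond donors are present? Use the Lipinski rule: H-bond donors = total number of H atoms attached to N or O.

Donors: find every N or O and count the H atoms it carries.
  atom 7 (O): bond orders sum to 2 → 0 H
Lipinski HBD = 0.

0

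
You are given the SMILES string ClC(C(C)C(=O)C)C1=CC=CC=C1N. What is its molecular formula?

Walk through each heavy atom and fill implicit hydrogens from standard valence (C 4, N 3, O 2, S 2, halogen 1):
  atom 1: Cl (halogen, monovalent) → 0 H
  atom 2: C, bond orders sum to 3 (valence 4) → 1 H
  atom 3: C, bond orders sum to 3 (valence 4) → 1 H
  atom 4: C, bond orders sum to 1 (valence 4) → 3 H
  atom 5: C, bond orders sum to 4 (valence 4) → 0 H
  atom 6: O, bond orders sum to 2 (valence 2) → 0 H
  atom 7: C, bond orders sum to 1 (valence 4) → 3 H
  atom 8: C, bond orders sum to 4 (valence 4) → 0 H
  atom 9: C, bond orders sum to 3 (valence 4) → 1 H
  atom 10: C, bond orders sum to 3 (valence 4) → 1 H
  atom 11: C, bond orders sum to 3 (valence 4) → 1 H
  atom 12: C, bond orders sum to 3 (valence 4) → 1 H
  atom 13: C, bond orders sum to 4 (valence 4) → 0 H
  atom 14: N, bond orders sum to 1 (valence 3) → 2 H
Totals → C:11, H:14, Cl:1, N:1, O:1.
In Hill order: C11H14ClNO.

C11H14ClNO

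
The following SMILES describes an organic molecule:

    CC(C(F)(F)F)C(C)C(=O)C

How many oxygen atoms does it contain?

1

Scan the SMILES for O atoms (remember two-letter symbols like Cl and Br are single atoms).
Oxygen count: 1.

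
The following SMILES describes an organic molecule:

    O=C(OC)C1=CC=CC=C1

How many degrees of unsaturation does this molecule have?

5

Degree of unsaturation = (number of rings) + (number of π bonds).
Ring closures in the SMILES: 1.
π bonds: 4 double bonds (each 1 DoU) → 4 DoU from unsaturation.
Total DoU = 1 + 4 = 5.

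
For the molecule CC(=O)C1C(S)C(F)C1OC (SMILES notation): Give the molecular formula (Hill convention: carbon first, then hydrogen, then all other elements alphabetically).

C7H11FO2S

Walk through each heavy atom and fill implicit hydrogens from standard valence (C 4, N 3, O 2, S 2, halogen 1):
  atom 1: C, bond orders sum to 1 (valence 4) → 3 H
  atom 2: C, bond orders sum to 4 (valence 4) → 0 H
  atom 3: O, bond orders sum to 2 (valence 2) → 0 H
  atom 4: C, bond orders sum to 3 (valence 4) → 1 H
  atom 5: C, bond orders sum to 3 (valence 4) → 1 H
  atom 6: S, bond orders sum to 1 (valence 2) → 1 H
  atom 7: C, bond orders sum to 3 (valence 4) → 1 H
  atom 8: F (halogen, monovalent) → 0 H
  atom 9: C, bond orders sum to 3 (valence 4) → 1 H
  atom 10: O, bond orders sum to 2 (valence 2) → 0 H
  atom 11: C, bond orders sum to 1 (valence 4) → 3 H
Totals → C:7, H:11, F:1, O:2, S:1.
In Hill order: C7H11FO2S.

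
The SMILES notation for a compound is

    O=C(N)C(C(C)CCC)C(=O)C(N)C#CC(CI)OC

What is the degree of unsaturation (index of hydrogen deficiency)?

4

Molecular formula: C14H23IN2O3.
DoU = (2C + 2 + N − H − X) / 2, where X is the halogen count and O/S are ignored.
    = (2·14 + 2 + 2 − 23 − 1) / 2 = 8 / 2 = 4.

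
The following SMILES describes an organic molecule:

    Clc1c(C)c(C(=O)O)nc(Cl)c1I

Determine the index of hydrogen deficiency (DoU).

Molecular formula: C7H4Cl2INO2.
DoU = (2C + 2 + N − H − X) / 2, where X is the halogen count and O/S are ignored.
    = (2·7 + 2 + 1 − 4 − 3) / 2 = 10 / 2 = 5.

5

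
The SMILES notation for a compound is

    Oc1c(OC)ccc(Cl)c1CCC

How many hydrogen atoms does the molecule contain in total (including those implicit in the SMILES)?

Walk through each heavy atom and fill implicit hydrogens from standard valence (C 4, N 3, O 2, S 2, halogen 1); for lowercase aromatic atoms, an aromatic c carries 1 H when it has two neighbours and 0 H with three, and aromatic n carries 0 H:
  atom 1: O, bond orders sum to 1 (valence 2) → 1 H
  atom 2: aromatic c, 3 neighbours → 0 H
  atom 3: aromatic c, 3 neighbours → 0 H
  atom 4: O, bond orders sum to 2 (valence 2) → 0 H
  atom 5: C, bond orders sum to 1 (valence 4) → 3 H
  atom 6: aromatic c, 2 neighbours → 1 H
  atom 7: aromatic c, 2 neighbours → 1 H
  atom 8: aromatic c, 3 neighbours → 0 H
  atom 9: Cl (halogen, monovalent) → 0 H
  atom 10: aromatic c, 3 neighbours → 0 H
  atom 11: C, bond orders sum to 2 (valence 4) → 2 H
  atom 12: C, bond orders sum to 2 (valence 4) → 2 H
  atom 13: C, bond orders sum to 1 (valence 4) → 3 H
Total hydrogens: 13.

13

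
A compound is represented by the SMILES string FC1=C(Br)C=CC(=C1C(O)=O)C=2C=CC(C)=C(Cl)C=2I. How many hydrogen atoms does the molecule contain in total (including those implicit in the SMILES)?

8

Walk through each heavy atom and fill implicit hydrogens from standard valence (C 4, N 3, O 2, S 2, halogen 1):
  atom 1: F (halogen, monovalent) → 0 H
  atom 2: C, bond orders sum to 4 (valence 4) → 0 H
  atom 3: C, bond orders sum to 4 (valence 4) → 0 H
  atom 4: Br (halogen, monovalent) → 0 H
  atom 5: C, bond orders sum to 3 (valence 4) → 1 H
  atom 6: C, bond orders sum to 3 (valence 4) → 1 H
  atom 7: C, bond orders sum to 4 (valence 4) → 0 H
  atom 8: C, bond orders sum to 4 (valence 4) → 0 H
  atom 9: C, bond orders sum to 4 (valence 4) → 0 H
  atom 10: O, bond orders sum to 1 (valence 2) → 1 H
  atom 11: O, bond orders sum to 2 (valence 2) → 0 H
  atom 12: C, bond orders sum to 4 (valence 4) → 0 H
  atom 13: C, bond orders sum to 3 (valence 4) → 1 H
  atom 14: C, bond orders sum to 3 (valence 4) → 1 H
  atom 15: C, bond orders sum to 4 (valence 4) → 0 H
  atom 16: C, bond orders sum to 1 (valence 4) → 3 H
  atom 17: C, bond orders sum to 4 (valence 4) → 0 H
  atom 18: Cl (halogen, monovalent) → 0 H
  atom 19: C, bond orders sum to 4 (valence 4) → 0 H
  atom 20: I (halogen, monovalent) → 0 H
Total hydrogens: 8.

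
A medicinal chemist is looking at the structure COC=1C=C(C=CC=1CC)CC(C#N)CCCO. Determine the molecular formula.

Walk through each heavy atom and fill implicit hydrogens from standard valence (C 4, N 3, O 2, S 2, halogen 1):
  atom 1: C, bond orders sum to 1 (valence 4) → 3 H
  atom 2: O, bond orders sum to 2 (valence 2) → 0 H
  atom 3: C, bond orders sum to 4 (valence 4) → 0 H
  atom 4: C, bond orders sum to 3 (valence 4) → 1 H
  atom 5: C, bond orders sum to 4 (valence 4) → 0 H
  atom 6: C, bond orders sum to 3 (valence 4) → 1 H
  atom 7: C, bond orders sum to 3 (valence 4) → 1 H
  atom 8: C, bond orders sum to 4 (valence 4) → 0 H
  atom 9: C, bond orders sum to 2 (valence 4) → 2 H
  atom 10: C, bond orders sum to 1 (valence 4) → 3 H
  atom 11: C, bond orders sum to 2 (valence 4) → 2 H
  atom 12: C, bond orders sum to 3 (valence 4) → 1 H
  atom 13: C, bond orders sum to 4 (valence 4) → 0 H
  atom 14: N, bond orders sum to 3 (valence 3) → 0 H
  atom 15: C, bond orders sum to 2 (valence 4) → 2 H
  atom 16: C, bond orders sum to 2 (valence 4) → 2 H
  atom 17: C, bond orders sum to 2 (valence 4) → 2 H
  atom 18: O, bond orders sum to 1 (valence 2) → 1 H
Totals → C:15, H:21, N:1, O:2.

C15H21NO2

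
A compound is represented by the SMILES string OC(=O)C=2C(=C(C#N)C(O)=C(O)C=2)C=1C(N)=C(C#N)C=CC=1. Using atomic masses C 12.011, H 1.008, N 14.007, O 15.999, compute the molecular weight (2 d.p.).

First, the molecular formula is C15H9N3O4 (counting implicit H from valence).
  C: 15 × 12.011 = 180.165
  H: 9 × 1.008 = 9.072
  N: 3 × 14.007 = 42.021
  O: 4 × 15.999 = 63.996
Sum: 15×12.011 + 9×1.008 + 3×14.007 + 4×15.999 = 295.254 → 295.25 g/mol.

295.25 g/mol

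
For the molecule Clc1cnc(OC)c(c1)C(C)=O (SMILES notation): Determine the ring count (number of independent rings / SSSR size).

1

In SMILES, each pair of matching ring-closure digits denotes one ring-closing bond; the number of such bonds equals the number of independent rings.
Ring-closure bonds here: 1.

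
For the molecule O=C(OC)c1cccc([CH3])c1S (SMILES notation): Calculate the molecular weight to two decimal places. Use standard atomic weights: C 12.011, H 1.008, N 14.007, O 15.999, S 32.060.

First, the molecular formula is C9H10O2S (counting implicit H from valence).
  C: 9 × 12.011 = 108.099
  H: 10 × 1.008 = 10.080
  O: 2 × 15.999 = 31.998
  S: 1 × 32.060 = 32.060
Sum: 9×12.011 + 10×1.008 + 2×15.999 + 1×32.060 = 182.237 → 182.24 g/mol.

182.24 g/mol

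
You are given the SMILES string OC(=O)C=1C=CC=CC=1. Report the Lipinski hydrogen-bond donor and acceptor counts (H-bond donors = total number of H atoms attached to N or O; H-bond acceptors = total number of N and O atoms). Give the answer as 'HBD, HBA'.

Donors: find every N or O and count the H atoms it carries.
  atom 1 (O): bond orders sum to 1 → 1 H
  atom 3 (O): bond orders sum to 2 → 0 H
Lipinski HBD = 1.
Acceptors: N atoms = 0, O atoms = 2 → HBA = 2.

1, 2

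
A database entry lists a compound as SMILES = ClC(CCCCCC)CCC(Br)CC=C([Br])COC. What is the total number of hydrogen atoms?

27

Walk through each heavy atom and fill implicit hydrogens from standard valence (C 4, N 3, O 2, S 2, halogen 1):
  atom 1: Cl (halogen, monovalent) → 0 H
  atom 2: C, bond orders sum to 3 (valence 4) → 1 H
  atom 3: C, bond orders sum to 2 (valence 4) → 2 H
  atom 4: C, bond orders sum to 2 (valence 4) → 2 H
  atom 5: C, bond orders sum to 2 (valence 4) → 2 H
  atom 6: C, bond orders sum to 2 (valence 4) → 2 H
  atom 7: C, bond orders sum to 2 (valence 4) → 2 H
  atom 8: C, bond orders sum to 1 (valence 4) → 3 H
  atom 9: C, bond orders sum to 2 (valence 4) → 2 H
  atom 10: C, bond orders sum to 2 (valence 4) → 2 H
  atom 11: C, bond orders sum to 3 (valence 4) → 1 H
  atom 12: Br (halogen, monovalent) → 0 H
  atom 13: C, bond orders sum to 2 (valence 4) → 2 H
  atom 14: C, bond orders sum to 3 (valence 4) → 1 H
  atom 15: C, bond orders sum to 4 (valence 4) → 0 H
  atom 16: Br with explicit H count 0
  atom 17: C, bond orders sum to 2 (valence 4) → 2 H
  atom 18: O, bond orders sum to 2 (valence 2) → 0 H
  atom 19: C, bond orders sum to 1 (valence 4) → 3 H
Total hydrogens: 27.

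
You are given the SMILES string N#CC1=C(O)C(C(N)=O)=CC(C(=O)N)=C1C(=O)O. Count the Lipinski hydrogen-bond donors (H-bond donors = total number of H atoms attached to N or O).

Donors: find every N or O and count the H atoms it carries.
  atom 1 (N): bond orders sum to 3 → 0 H
  atom 5 (O): bond orders sum to 1 → 1 H
  atom 8 (N): bond orders sum to 1 → 2 H
  atom 9 (O): bond orders sum to 2 → 0 H
  atom 13 (O): bond orders sum to 2 → 0 H
  atom 14 (N): bond orders sum to 1 → 2 H
  atom 17 (O): bond orders sum to 2 → 0 H
  atom 18 (O): bond orders sum to 1 → 1 H
Lipinski HBD = 6.

6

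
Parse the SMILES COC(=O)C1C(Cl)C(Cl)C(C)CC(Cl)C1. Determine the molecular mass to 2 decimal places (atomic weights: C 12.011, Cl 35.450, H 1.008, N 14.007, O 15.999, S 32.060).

273.58 g/mol

First, the molecular formula is C10H15Cl3O2 (counting implicit H from valence).
  C: 10 × 12.011 = 120.110
  Cl: 3 × 35.450 = 106.350
  H: 15 × 1.008 = 15.120
  O: 2 × 15.999 = 31.998
Sum: 10×12.011 + 3×35.450 + 15×1.008 + 2×15.999 = 273.578 → 273.58 g/mol.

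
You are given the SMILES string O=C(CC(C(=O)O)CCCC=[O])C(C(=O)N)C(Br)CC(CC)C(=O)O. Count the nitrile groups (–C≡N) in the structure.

Scan the SMILES for the nitrile motif — none present.
Groups that are present: 1 aldehyde, 1 amide, 2 carboxylic acid, 1 ketone.

0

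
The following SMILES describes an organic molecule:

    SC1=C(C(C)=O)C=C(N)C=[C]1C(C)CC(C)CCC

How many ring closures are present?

1

In SMILES, each pair of matching ring-closure digits denotes one ring-closing bond; the number of such bonds equals the number of independent rings.
Ring-closure bonds here: 1.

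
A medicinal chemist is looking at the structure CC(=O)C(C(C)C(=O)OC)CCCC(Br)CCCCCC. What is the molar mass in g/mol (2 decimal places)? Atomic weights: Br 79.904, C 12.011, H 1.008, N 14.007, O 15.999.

First, the molecular formula is C17H31BrO3 (counting implicit H from valence).
  Br: 1 × 79.904 = 79.904
  C: 17 × 12.011 = 204.187
  H: 31 × 1.008 = 31.248
  O: 3 × 15.999 = 47.997
Sum: 1×79.904 + 17×12.011 + 31×1.008 + 3×15.999 = 363.336 → 363.34 g/mol.

363.34 g/mol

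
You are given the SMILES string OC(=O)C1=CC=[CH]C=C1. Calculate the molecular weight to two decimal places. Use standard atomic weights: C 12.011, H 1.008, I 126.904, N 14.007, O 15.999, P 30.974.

122.12 g/mol

First, the molecular formula is C7H6O2 (counting implicit H from valence).
  C: 7 × 12.011 = 84.077
  H: 6 × 1.008 = 6.048
  O: 2 × 15.999 = 31.998
Sum: 7×12.011 + 6×1.008 + 2×15.999 = 122.123 → 122.12 g/mol.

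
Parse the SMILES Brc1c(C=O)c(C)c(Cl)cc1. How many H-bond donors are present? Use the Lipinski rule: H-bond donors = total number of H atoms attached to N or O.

0

Donors: find every N or O and count the H atoms it carries.
  atom 5 (O): bond orders sum to 2 → 0 H
Lipinski HBD = 0.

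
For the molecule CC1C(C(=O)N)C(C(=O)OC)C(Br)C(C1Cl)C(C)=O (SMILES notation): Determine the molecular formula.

C12H17BrClNO4

Walk through each heavy atom and fill implicit hydrogens from standard valence (C 4, N 3, O 2, S 2, halogen 1):
  atom 1: C, bond orders sum to 1 (valence 4) → 3 H
  atom 2: C, bond orders sum to 3 (valence 4) → 1 H
  atom 3: C, bond orders sum to 3 (valence 4) → 1 H
  atom 4: C, bond orders sum to 4 (valence 4) → 0 H
  atom 5: O, bond orders sum to 2 (valence 2) → 0 H
  atom 6: N, bond orders sum to 1 (valence 3) → 2 H
  atom 7: C, bond orders sum to 3 (valence 4) → 1 H
  atom 8: C, bond orders sum to 4 (valence 4) → 0 H
  atom 9: O, bond orders sum to 2 (valence 2) → 0 H
  atom 10: O, bond orders sum to 2 (valence 2) → 0 H
  atom 11: C, bond orders sum to 1 (valence 4) → 3 H
  atom 12: C, bond orders sum to 3 (valence 4) → 1 H
  atom 13: Br (halogen, monovalent) → 0 H
  atom 14: C, bond orders sum to 3 (valence 4) → 1 H
  atom 15: C, bond orders sum to 3 (valence 4) → 1 H
  atom 16: Cl (halogen, monovalent) → 0 H
  atom 17: C, bond orders sum to 4 (valence 4) → 0 H
  atom 18: C, bond orders sum to 1 (valence 4) → 3 H
  atom 19: O, bond orders sum to 2 (valence 2) → 0 H
Totals → C:12, H:17, Br:1, Cl:1, N:1, O:4.
In Hill order: C12H17BrClNO4.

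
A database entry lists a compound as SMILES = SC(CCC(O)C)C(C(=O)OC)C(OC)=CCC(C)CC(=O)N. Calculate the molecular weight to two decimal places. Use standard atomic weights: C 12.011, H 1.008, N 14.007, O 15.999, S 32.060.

First, the molecular formula is C16H29NO5S (counting implicit H from valence).
  C: 16 × 12.011 = 192.176
  H: 29 × 1.008 = 29.232
  N: 1 × 14.007 = 14.007
  O: 5 × 15.999 = 79.995
  S: 1 × 32.060 = 32.060
Sum: 16×12.011 + 29×1.008 + 1×14.007 + 5×15.999 + 1×32.060 = 347.470 → 347.47 g/mol.

347.47 g/mol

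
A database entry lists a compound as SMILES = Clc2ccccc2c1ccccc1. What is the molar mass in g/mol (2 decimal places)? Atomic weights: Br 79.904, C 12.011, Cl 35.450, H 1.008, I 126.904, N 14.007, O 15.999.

First, the molecular formula is C12H9Cl (counting implicit H from valence).
  C: 12 × 12.011 = 144.132
  Cl: 1 × 35.450 = 35.450
  H: 9 × 1.008 = 9.072
Sum: 12×12.011 + 1×35.450 + 9×1.008 = 188.654 → 188.65 g/mol.

188.65 g/mol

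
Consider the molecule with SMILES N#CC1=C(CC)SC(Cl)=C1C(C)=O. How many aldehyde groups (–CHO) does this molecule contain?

0

Scan the SMILES for the aldehyde motif — none present.
Groups that are present: 1 ketone, 1 nitrile.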